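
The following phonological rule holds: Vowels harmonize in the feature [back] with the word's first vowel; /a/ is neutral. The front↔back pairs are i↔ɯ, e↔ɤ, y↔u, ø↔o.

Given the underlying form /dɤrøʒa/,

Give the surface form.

[dɤroʒa]

/ø/ harmonizes with /ɤ/ ([+back]) → [o]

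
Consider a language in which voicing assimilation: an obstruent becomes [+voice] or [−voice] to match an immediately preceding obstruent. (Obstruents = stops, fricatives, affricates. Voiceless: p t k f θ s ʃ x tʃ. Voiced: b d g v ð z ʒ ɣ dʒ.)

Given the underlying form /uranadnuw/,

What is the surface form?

[uranadnuw]

no segment meets the rule's conditions; no change.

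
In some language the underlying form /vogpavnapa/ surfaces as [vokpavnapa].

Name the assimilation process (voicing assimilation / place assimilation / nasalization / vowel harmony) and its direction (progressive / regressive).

voicing assimilation, regressive

/g/→[k].
Each target copies a feature from the following segment, so the direction is regressive.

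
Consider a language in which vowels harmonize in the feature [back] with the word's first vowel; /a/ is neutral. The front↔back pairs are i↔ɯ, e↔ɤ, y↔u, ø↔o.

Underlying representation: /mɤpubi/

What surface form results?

/i/ harmonizes with /ɤ/ ([+back]) → [ɯ]

[mɤpubɯ]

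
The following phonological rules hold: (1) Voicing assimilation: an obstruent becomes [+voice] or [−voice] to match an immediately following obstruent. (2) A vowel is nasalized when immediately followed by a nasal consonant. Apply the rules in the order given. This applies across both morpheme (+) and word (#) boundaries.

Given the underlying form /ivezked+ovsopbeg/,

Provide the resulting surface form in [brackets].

Rule 1: /z/ before /k/ (voiceless) → [s]
Rule 1: /v/ before /s/ (voiceless) → [f]
Rule 1: /p/ before /b/ (voiced) → [b]
After rule 1: ivesked+ofsobbeg
Rule 2: no segment meets the rule's conditions; no change.

[ivesked+ofsobbeg]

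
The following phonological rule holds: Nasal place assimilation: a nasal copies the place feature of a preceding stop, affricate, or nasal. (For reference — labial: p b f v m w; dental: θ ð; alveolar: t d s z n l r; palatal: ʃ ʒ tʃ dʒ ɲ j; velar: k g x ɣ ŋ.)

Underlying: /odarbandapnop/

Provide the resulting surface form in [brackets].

/n/ after /p/ (labial) → [m]

[odarbandapmop]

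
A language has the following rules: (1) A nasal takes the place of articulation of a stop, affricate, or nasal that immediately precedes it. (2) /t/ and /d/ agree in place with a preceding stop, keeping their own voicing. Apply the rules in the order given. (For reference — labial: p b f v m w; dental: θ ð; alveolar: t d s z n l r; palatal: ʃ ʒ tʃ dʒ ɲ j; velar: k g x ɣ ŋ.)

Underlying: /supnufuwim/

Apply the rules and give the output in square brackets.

[supmufuwim]

Rule 1: /n/ after /p/ (labial) → [m]
After rule 1: supmufuwim
Rule 2: no segment meets the rule's conditions; no change.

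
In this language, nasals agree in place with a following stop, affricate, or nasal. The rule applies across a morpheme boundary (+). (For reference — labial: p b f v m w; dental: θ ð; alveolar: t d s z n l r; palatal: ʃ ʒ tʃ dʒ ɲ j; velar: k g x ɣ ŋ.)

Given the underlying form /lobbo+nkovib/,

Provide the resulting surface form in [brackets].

/n/ before /k/ (velar) → [ŋ]

[lobbo+ŋkovib]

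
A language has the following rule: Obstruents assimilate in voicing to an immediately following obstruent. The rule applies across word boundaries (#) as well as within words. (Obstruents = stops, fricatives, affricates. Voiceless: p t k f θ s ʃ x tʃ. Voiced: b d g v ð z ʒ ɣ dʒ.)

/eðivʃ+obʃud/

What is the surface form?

[eðifʃ+opʃud]

/v/ before /ʃ/ (voiceless) → [f]
/b/ before /ʃ/ (voiceless) → [p]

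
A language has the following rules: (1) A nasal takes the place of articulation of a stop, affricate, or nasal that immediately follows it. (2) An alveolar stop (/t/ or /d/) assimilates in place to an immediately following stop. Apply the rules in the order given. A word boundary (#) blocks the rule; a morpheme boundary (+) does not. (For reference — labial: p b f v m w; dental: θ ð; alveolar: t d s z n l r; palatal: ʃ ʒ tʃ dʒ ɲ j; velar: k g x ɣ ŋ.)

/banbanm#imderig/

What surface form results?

Rule 1: /n/ before /b/ (labial) → [m]
Rule 1: /n/ before /m/ (labial) → [m]
Rule 1: /m/ before /d/ (alveolar) → [n]
After rule 1: bambamm#inderig
Rule 2: no segment meets the rule's conditions; no change.

[bambamm#inderig]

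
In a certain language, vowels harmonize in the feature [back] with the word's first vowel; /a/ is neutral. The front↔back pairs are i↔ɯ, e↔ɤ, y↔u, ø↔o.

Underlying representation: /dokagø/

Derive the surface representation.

/ø/ harmonizes with /o/ ([+back]) → [o]

[dokago]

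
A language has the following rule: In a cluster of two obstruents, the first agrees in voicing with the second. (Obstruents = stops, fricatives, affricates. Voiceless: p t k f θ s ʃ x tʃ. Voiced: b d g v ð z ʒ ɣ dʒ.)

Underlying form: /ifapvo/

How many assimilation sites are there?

/p/ before /v/ (voiced) → [b]
1 segment changes.

1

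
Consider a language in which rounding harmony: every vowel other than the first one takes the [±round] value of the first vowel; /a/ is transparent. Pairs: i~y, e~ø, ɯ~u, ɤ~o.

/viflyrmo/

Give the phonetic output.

/y/ harmonizes with /i/ ([-round]) → [i]
/o/ harmonizes with /i/ ([-round]) → [ɤ]

[viflirmɤ]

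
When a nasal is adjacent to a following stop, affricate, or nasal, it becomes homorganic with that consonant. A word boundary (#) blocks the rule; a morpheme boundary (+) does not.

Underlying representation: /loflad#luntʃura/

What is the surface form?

/n/ before /tʃ/ (palatal) → [ɲ]

[loflad#luɲtʃura]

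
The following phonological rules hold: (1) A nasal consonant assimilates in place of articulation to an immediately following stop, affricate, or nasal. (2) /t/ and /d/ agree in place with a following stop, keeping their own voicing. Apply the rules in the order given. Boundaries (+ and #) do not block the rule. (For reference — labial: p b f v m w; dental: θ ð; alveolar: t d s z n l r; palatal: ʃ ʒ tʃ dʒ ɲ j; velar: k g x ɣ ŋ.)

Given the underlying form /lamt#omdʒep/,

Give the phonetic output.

[lant#oɲdʒep]

Rule 1: /m/ before /t/ (alveolar) → [n]
Rule 1: /m/ before /dʒ/ (palatal) → [ɲ]
After rule 1: lant#oɲdʒep
Rule 2: no segment meets the rule's conditions; no change.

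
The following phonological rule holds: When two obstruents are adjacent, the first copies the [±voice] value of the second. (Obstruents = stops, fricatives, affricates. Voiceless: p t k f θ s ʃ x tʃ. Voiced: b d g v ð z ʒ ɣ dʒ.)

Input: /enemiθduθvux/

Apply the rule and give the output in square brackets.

/θ/ before /d/ (voiced) → [ð]
/θ/ before /v/ (voiced) → [ð]

[enemiðduðvux]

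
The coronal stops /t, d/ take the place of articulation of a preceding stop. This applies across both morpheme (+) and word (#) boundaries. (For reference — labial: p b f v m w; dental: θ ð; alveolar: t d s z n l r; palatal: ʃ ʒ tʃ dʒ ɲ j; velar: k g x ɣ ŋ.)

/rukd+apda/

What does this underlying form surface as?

[rukg+apba]

/d/ after /k/ (velar) → [g]
/d/ after /p/ (labial) → [b]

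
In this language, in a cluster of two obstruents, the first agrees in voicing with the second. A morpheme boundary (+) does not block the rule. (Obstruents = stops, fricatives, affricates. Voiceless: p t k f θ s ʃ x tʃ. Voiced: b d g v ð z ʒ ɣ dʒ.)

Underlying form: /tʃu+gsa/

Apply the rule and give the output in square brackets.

[tʃu+ksa]

/g/ before /s/ (voiceless) → [k]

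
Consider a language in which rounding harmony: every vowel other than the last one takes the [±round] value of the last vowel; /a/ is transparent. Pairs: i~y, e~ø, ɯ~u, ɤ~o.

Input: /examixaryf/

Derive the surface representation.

/e/ harmonizes with /y/ ([+round]) → [ø]
/i/ harmonizes with /y/ ([+round]) → [y]

[øxamyxaryf]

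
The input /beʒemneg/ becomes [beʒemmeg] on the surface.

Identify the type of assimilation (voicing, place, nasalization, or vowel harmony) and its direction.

/n/→[m].
Each target copies a feature from the preceding segment, so the direction is progressive.

place assimilation, progressive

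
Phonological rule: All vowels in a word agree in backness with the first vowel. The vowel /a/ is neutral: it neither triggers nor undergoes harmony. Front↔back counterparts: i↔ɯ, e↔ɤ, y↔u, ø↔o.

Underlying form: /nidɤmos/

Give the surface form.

/ɤ/ harmonizes with /i/ ([-back]) → [e]
/o/ harmonizes with /i/ ([-back]) → [ø]

[nidemøs]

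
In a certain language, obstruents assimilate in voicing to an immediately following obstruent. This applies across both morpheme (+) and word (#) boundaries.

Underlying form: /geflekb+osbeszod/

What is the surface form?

/k/ before /b/ (voiced) → [g]
/s/ before /b/ (voiced) → [z]
/s/ before /z/ (voiced) → [z]

[geflegb+ozbezzod]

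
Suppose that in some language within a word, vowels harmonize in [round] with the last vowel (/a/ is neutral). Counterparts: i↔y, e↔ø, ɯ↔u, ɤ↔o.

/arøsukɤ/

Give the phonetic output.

[aresɯkɤ]

/ø/ harmonizes with /ɤ/ ([-round]) → [e]
/u/ harmonizes with /ɤ/ ([-round]) → [ɯ]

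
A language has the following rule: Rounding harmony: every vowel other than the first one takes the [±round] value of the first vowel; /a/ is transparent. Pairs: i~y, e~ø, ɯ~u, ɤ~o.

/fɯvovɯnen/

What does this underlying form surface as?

[fɯvɤvɯnen]

/o/ harmonizes with /ɯ/ ([-round]) → [ɤ]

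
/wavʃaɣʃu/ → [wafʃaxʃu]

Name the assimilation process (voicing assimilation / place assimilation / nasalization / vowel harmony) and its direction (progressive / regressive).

voicing assimilation, regressive

/v/→[f] /ɣ/→[x].
Each target copies a feature from the following segment, so the direction is regressive.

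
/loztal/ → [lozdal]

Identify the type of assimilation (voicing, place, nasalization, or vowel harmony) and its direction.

voicing assimilation, progressive

/t/→[d].
Each target copies a feature from the preceding segment, so the direction is progressive.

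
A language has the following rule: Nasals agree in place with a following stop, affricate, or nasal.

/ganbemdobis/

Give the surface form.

/n/ before /b/ (labial) → [m]
/m/ before /d/ (alveolar) → [n]

[gambendobis]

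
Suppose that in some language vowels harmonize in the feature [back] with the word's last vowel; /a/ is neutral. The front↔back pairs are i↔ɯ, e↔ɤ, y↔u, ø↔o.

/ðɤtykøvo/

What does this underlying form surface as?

[ðɤtukovo]

/y/ harmonizes with /o/ ([+back]) → [u]
/ø/ harmonizes with /o/ ([+back]) → [o]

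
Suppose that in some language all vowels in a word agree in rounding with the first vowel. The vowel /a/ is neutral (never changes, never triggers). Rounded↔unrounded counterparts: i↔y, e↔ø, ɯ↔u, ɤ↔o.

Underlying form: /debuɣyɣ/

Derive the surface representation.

[debɯɣiɣ]

/u/ harmonizes with /e/ ([-round]) → [ɯ]
/y/ harmonizes with /e/ ([-round]) → [i]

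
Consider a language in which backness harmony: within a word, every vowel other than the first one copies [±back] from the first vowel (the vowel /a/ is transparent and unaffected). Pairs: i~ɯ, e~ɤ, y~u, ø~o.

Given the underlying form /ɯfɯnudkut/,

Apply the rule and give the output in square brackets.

no segment meets the rule's conditions; no change.

[ɯfɯnudkut]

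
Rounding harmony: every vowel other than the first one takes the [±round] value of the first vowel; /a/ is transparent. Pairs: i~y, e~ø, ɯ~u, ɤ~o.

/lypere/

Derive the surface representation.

/e/ harmonizes with /y/ ([+round]) → [ø]
/e/ harmonizes with /y/ ([+round]) → [ø]

[lypørø]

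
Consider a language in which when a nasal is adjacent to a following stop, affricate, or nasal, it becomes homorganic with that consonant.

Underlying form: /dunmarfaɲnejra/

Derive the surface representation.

/n/ before /m/ (labial) → [m]
/ɲ/ before /n/ (alveolar) → [n]

[dummarfannejra]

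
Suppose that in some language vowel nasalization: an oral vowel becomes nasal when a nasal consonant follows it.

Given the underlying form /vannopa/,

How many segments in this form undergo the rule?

1

/a/ before nasal /n/ → [ã]
1 segment changes.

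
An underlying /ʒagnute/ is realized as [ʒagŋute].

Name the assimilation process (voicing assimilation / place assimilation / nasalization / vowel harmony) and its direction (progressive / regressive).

place assimilation, progressive

/n/→[ŋ].
Each target copies a feature from the preceding segment, so the direction is progressive.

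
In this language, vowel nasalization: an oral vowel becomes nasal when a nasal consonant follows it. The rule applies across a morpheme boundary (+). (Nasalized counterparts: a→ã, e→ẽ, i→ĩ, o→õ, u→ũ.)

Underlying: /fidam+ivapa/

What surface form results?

[fidãm+ivapa]

/a/ before nasal /m/ → [ã]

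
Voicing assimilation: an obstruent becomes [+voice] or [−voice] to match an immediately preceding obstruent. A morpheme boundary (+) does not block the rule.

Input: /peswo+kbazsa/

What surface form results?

[peswo+kpazza]

/b/ after /k/ (voiceless) → [p]
/s/ after /z/ (voiced) → [z]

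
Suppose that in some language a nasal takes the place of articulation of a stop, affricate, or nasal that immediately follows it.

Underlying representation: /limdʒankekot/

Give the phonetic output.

[liɲdʒaŋkekot]

/m/ before /dʒ/ (palatal) → [ɲ]
/n/ before /k/ (velar) → [ŋ]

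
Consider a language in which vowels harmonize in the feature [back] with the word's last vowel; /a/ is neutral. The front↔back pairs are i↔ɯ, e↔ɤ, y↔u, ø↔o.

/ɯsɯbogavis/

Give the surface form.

/ɯ/ harmonizes with /i/ ([-back]) → [i]
/ɯ/ harmonizes with /i/ ([-back]) → [i]
/o/ harmonizes with /i/ ([-back]) → [ø]

[isibøgavis]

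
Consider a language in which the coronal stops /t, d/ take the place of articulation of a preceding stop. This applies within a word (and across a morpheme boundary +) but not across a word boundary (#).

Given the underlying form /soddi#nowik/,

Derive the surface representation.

[soddi#nowik]

no segment meets the rule's conditions; no change.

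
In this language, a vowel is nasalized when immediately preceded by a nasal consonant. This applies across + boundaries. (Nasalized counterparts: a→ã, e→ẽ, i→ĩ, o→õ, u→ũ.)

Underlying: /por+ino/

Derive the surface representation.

[por+inõ]

/o/ after nasal /n/ → [õ]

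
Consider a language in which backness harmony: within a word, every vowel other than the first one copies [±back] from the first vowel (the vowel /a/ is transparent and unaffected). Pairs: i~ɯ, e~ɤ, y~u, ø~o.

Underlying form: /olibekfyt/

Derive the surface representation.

/i/ harmonizes with /o/ ([+back]) → [ɯ]
/e/ harmonizes with /o/ ([+back]) → [ɤ]
/y/ harmonizes with /o/ ([+back]) → [u]

[olɯbɤkfut]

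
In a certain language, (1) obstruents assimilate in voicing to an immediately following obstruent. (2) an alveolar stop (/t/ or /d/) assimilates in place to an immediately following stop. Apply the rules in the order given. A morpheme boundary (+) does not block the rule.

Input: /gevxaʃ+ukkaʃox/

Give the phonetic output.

Rule 1: /v/ before /x/ (voiceless) → [f]
After rule 1: gefxaʃ+ukkaʃox
Rule 2: no segment meets the rule's conditions; no change.

[gefxaʃ+ukkaʃox]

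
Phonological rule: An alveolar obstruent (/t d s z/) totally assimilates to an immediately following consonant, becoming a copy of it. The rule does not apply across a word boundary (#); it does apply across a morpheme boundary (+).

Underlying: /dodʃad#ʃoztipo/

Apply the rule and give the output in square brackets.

[doʃʃad#ʃottipo]

/d/ before /ʃ/ → [ʃ] (total assimilation)
/z/ before /t/ → [t] (total assimilation)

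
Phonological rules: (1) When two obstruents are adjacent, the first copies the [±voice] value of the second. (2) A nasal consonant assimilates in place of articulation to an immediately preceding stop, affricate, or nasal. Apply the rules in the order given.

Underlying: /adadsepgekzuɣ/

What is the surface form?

Rule 1: /d/ before /s/ (voiceless) → [t]
Rule 1: /p/ before /g/ (voiced) → [b]
Rule 1: /k/ before /z/ (voiced) → [g]
After rule 1: adatsebgegzuɣ
Rule 2: no segment meets the rule's conditions; no change.

[adatsebgegzuɣ]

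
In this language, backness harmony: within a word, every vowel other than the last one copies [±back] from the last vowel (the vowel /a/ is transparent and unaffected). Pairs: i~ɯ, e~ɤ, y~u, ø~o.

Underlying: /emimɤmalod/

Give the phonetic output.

[ɤmɯmɤmalod]

/e/ harmonizes with /o/ ([+back]) → [ɤ]
/i/ harmonizes with /o/ ([+back]) → [ɯ]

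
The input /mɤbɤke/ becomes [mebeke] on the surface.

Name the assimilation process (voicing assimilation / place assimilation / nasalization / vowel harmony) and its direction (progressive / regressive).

vowel harmony, regressive

/ɤ/→[e] /ɤ/→[e].
Vowels agree with the last vowel, so the harmony is regressive.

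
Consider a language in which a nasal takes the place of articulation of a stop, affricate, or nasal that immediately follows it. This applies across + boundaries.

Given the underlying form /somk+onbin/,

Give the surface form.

[soŋk+ombin]

/m/ before /k/ (velar) → [ŋ]
/n/ before /b/ (labial) → [m]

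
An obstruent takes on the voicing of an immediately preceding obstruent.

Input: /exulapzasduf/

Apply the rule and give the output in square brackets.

[exulapsastuf]

/z/ after /p/ (voiceless) → [s]
/d/ after /s/ (voiceless) → [t]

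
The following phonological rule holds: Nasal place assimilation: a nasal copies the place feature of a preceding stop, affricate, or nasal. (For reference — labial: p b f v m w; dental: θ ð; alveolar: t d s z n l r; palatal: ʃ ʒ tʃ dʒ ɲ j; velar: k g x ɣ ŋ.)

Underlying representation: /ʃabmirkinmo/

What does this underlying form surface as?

[ʃabmirkinno]

/m/ after /n/ (alveolar) → [n]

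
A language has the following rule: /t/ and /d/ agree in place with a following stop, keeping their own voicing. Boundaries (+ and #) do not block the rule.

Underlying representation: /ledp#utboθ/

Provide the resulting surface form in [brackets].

[lebp#upboθ]

/d/ before /p/ (labial) → [b]
/t/ before /b/ (labial) → [p]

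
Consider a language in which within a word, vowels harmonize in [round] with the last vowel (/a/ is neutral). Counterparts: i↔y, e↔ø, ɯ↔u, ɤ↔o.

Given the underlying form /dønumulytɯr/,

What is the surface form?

/ø/ harmonizes with /ɯ/ ([-round]) → [e]
/u/ harmonizes with /ɯ/ ([-round]) → [ɯ]
/u/ harmonizes with /ɯ/ ([-round]) → [ɯ]
/y/ harmonizes with /ɯ/ ([-round]) → [i]

[denɯmɯlitɯr]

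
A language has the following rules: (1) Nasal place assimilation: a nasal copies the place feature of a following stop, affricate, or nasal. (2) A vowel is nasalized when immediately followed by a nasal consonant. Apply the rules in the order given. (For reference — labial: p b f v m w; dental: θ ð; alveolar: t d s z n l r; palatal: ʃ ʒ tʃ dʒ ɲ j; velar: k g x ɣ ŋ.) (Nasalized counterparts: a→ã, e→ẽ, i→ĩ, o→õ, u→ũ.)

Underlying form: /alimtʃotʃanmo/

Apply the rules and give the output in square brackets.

[alĩɲtʃotʃãmmo]

Rule 1: /m/ before /tʃ/ (palatal) → [ɲ]
Rule 1: /n/ before /m/ (labial) → [m]
After rule 1: aliɲtʃotʃammo
Rule 2: /i/ before nasal /ɲ/ → [ĩ]
Rule 2: /a/ before nasal /m/ → [ã]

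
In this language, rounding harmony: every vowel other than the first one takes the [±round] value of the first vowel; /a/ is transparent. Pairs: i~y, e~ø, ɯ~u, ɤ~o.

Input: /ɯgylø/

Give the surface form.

[ɯgile]

/y/ harmonizes with /ɯ/ ([-round]) → [i]
/ø/ harmonizes with /ɯ/ ([-round]) → [e]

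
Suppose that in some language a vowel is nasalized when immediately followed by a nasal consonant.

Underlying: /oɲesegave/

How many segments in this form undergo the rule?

/o/ before nasal /ɲ/ → [õ]
1 segment changes.

1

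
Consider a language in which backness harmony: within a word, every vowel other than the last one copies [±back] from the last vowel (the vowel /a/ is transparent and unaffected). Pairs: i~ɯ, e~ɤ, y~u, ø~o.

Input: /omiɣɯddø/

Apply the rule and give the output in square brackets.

[ømiɣiddø]

/o/ harmonizes with /ø/ ([-back]) → [ø]
/ɯ/ harmonizes with /ø/ ([-back]) → [i]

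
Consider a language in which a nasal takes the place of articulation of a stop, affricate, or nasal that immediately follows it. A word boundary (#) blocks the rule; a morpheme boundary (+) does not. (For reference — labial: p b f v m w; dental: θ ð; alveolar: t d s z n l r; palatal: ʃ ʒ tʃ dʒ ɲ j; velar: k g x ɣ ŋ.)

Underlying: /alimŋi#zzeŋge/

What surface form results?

[aliŋŋi#zzeŋge]

/m/ before /ŋ/ (velar) → [ŋ]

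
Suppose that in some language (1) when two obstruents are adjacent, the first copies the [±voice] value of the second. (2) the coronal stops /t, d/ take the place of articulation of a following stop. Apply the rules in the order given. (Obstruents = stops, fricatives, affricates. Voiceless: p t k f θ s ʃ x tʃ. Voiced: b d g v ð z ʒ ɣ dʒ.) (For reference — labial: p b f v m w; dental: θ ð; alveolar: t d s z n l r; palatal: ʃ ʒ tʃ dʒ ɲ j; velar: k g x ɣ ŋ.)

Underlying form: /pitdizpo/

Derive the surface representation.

[piddispo]

Rule 1: /t/ before /d/ (voiced) → [d]
Rule 1: /z/ before /p/ (voiceless) → [s]
After rule 1: piddispo
Rule 2: no segment meets the rule's conditions; no change.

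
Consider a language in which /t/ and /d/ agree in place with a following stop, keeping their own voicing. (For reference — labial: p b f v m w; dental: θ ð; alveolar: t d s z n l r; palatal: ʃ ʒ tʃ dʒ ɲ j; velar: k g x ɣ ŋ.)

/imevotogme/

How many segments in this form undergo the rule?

0

No segment meets the rule's conditions.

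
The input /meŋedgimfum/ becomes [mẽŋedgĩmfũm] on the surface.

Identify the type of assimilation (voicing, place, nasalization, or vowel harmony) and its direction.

nasalization, regressive

/e/→[ẽ] /i/→[ĩ] /u/→[ũ].
Each target copies a feature from the following segment, so the direction is regressive.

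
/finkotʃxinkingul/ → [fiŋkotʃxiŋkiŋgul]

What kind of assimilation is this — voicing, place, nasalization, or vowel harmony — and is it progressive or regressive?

place assimilation, regressive

/n/→[ŋ] /n/→[ŋ] /n/→[ŋ].
Each target copies a feature from the following segment, so the direction is regressive.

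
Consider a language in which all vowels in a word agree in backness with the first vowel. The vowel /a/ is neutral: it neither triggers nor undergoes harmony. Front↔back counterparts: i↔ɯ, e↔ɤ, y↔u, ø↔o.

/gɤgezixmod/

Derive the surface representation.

/e/ harmonizes with /ɤ/ ([+back]) → [ɤ]
/i/ harmonizes with /ɤ/ ([+back]) → [ɯ]

[gɤgɤzɯxmod]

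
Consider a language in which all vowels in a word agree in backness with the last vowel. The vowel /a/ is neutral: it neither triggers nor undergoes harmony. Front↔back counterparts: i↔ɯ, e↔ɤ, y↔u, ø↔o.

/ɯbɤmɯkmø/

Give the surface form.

/ɯ/ harmonizes with /ø/ ([-back]) → [i]
/ɤ/ harmonizes with /ø/ ([-back]) → [e]
/ɯ/ harmonizes with /ø/ ([-back]) → [i]

[ibemikmø]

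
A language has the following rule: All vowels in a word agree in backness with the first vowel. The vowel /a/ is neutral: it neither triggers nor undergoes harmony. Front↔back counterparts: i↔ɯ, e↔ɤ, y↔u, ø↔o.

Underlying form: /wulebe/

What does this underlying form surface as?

/e/ harmonizes with /u/ ([+back]) → [ɤ]
/e/ harmonizes with /u/ ([+back]) → [ɤ]

[wulɤbɤ]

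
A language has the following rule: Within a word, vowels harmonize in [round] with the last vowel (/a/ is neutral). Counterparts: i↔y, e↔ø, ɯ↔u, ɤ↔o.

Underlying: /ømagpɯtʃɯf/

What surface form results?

/ø/ harmonizes with /ɯ/ ([-round]) → [e]

[emagpɯtʃɯf]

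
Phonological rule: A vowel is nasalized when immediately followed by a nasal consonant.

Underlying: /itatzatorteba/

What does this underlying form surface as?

no segment meets the rule's conditions; no change.

[itatzatorteba]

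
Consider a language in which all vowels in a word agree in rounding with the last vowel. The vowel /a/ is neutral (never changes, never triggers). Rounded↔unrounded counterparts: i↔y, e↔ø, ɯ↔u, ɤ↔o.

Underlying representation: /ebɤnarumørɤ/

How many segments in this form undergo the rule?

/u/ harmonizes with /ɤ/ ([-round]) → [ɯ]
/ø/ harmonizes with /ɤ/ ([-round]) → [e]
2 segments change.

2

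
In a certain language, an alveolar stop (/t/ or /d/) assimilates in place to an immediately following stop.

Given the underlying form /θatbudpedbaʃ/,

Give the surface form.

/t/ before /b/ (labial) → [p]
/d/ before /p/ (labial) → [b]
/d/ before /b/ (labial) → [b]

[θapbubpebbaʃ]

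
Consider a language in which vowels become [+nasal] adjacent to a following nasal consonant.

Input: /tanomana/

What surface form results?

/a/ before nasal /n/ → [ã]
/o/ before nasal /m/ → [õ]
/a/ before nasal /n/ → [ã]

[tãnõmãna]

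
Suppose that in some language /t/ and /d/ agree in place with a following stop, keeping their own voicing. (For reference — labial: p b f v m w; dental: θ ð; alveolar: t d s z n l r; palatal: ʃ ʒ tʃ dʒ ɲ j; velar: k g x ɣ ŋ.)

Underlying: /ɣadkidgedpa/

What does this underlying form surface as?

/d/ before /k/ (velar) → [g]
/d/ before /g/ (velar) → [g]
/d/ before /p/ (labial) → [b]

[ɣagkiggebpa]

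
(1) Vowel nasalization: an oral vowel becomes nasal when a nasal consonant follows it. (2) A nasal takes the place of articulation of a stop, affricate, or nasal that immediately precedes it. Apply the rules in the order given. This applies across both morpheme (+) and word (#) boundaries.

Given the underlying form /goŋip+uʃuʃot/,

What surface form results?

Rule 1: /o/ before nasal /ŋ/ → [õ]
After rule 1: gõŋip+uʃuʃot
Rule 2: no segment meets the rule's conditions; no change.

[gõŋip+uʃuʃot]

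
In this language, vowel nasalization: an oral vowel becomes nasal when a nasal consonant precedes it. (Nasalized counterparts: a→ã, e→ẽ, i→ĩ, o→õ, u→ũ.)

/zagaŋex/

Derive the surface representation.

/e/ after nasal /ŋ/ → [ẽ]

[zagaŋẽx]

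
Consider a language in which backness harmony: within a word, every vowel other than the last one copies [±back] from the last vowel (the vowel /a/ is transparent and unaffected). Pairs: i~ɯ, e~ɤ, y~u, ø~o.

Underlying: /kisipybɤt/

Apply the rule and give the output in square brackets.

[kɯsɯpubɤt]

/i/ harmonizes with /ɤ/ ([+back]) → [ɯ]
/i/ harmonizes with /ɤ/ ([+back]) → [ɯ]
/y/ harmonizes with /ɤ/ ([+back]) → [u]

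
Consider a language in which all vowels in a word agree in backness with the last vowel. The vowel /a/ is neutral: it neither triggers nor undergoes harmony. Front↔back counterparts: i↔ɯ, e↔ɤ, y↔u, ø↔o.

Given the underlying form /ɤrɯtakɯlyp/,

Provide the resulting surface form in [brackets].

/ɤ/ harmonizes with /y/ ([-back]) → [e]
/ɯ/ harmonizes with /y/ ([-back]) → [i]
/ɯ/ harmonizes with /y/ ([-back]) → [i]

[eritakilyp]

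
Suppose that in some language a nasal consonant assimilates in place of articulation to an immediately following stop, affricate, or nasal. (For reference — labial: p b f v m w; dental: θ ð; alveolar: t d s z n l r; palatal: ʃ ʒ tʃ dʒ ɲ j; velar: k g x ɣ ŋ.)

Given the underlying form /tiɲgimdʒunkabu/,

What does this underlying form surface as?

/ɲ/ before /g/ (velar) → [ŋ]
/m/ before /dʒ/ (palatal) → [ɲ]
/n/ before /k/ (velar) → [ŋ]

[tiŋgiɲdʒuŋkabu]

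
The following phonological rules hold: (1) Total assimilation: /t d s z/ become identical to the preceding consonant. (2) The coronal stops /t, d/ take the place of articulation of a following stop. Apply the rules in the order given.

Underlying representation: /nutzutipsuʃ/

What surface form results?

[nuttutippuʃ]

Rule 1: /z/ after /t/ → [t] (total assimilation)
Rule 1: /s/ after /p/ → [p] (total assimilation)
After rule 1: nuttutippuʃ
Rule 2: no segment meets the rule's conditions; no change.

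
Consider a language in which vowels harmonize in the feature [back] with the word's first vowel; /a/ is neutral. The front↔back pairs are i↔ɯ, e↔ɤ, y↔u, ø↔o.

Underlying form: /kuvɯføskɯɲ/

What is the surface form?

[kuvɯfoskɯɲ]

/ø/ harmonizes with /u/ ([+back]) → [o]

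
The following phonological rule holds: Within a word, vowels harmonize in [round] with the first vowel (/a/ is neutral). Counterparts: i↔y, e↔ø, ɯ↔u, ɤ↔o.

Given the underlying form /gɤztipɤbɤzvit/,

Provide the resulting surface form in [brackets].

no segment meets the rule's conditions; no change.

[gɤztipɤbɤzvit]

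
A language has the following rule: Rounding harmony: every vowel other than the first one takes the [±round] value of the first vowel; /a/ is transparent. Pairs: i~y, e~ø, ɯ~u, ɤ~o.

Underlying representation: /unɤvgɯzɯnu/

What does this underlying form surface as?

[unovguzunu]

/ɤ/ harmonizes with /u/ ([+round]) → [o]
/ɯ/ harmonizes with /u/ ([+round]) → [u]
/ɯ/ harmonizes with /u/ ([+round]) → [u]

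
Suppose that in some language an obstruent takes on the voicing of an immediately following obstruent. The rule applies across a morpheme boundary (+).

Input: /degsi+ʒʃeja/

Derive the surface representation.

[deksi+ʃʃeja]

/g/ before /s/ (voiceless) → [k]
/ʒ/ before /ʃ/ (voiceless) → [ʃ]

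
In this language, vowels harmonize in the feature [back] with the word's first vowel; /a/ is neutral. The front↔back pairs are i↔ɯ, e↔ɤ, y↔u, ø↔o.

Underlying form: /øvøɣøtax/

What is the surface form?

no segment meets the rule's conditions; no change.

[øvøɣøtax]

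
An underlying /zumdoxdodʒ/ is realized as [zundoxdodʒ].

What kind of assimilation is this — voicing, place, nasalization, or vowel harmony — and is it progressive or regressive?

place assimilation, regressive

/m/→[n].
Each target copies a feature from the following segment, so the direction is regressive.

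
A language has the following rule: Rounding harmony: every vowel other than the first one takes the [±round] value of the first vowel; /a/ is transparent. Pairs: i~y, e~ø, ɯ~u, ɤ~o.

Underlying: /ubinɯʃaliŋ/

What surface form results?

/i/ harmonizes with /u/ ([+round]) → [y]
/ɯ/ harmonizes with /u/ ([+round]) → [u]
/i/ harmonizes with /u/ ([+round]) → [y]

[ubynuʃalyŋ]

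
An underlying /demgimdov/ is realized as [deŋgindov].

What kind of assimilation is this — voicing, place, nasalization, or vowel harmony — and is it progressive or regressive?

/m/→[ŋ] /m/→[n].
Each target copies a feature from the following segment, so the direction is regressive.

place assimilation, regressive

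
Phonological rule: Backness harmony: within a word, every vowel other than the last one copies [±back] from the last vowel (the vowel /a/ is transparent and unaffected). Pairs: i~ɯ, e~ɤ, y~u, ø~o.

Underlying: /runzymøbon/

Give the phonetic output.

[runzumobon]

/y/ harmonizes with /o/ ([+back]) → [u]
/ø/ harmonizes with /o/ ([+back]) → [o]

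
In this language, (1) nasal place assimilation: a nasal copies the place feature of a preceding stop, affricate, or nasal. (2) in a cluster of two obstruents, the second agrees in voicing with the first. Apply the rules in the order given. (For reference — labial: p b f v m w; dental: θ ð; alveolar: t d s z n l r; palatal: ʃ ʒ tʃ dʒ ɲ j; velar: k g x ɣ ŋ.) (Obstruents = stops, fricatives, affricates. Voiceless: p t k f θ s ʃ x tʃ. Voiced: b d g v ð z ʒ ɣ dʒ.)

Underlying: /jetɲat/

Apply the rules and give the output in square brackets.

[jetnat]

Rule 1: /ɲ/ after /t/ (alveolar) → [n]
After rule 1: jetnat
Rule 2: no segment meets the rule's conditions; no change.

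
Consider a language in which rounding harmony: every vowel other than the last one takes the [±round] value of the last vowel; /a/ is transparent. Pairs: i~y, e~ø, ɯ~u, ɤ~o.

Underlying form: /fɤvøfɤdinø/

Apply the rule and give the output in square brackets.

[fovøfodynø]

/ɤ/ harmonizes with /ø/ ([+round]) → [o]
/ɤ/ harmonizes with /ø/ ([+round]) → [o]
/i/ harmonizes with /ø/ ([+round]) → [y]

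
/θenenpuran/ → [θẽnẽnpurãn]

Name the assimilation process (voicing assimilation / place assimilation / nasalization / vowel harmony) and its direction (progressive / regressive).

nasalization, regressive

/e/→[ẽ] /e/→[ẽ] /a/→[ã].
Each target copies a feature from the following segment, so the direction is regressive.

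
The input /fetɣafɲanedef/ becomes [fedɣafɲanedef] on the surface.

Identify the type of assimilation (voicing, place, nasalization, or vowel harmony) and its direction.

/t/→[d].
Each target copies a feature from the following segment, so the direction is regressive.

voicing assimilation, regressive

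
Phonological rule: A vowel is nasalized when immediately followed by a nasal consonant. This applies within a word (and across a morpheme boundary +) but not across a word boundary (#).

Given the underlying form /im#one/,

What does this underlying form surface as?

[ĩm#õne]

/i/ before nasal /m/ → [ĩ]
/o/ before nasal /n/ → [õ]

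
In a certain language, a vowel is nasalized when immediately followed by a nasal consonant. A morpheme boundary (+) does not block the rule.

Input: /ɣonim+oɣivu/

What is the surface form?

/o/ before nasal /n/ → [õ]
/i/ before nasal /m/ → [ĩ]

[ɣõnĩm+oɣivu]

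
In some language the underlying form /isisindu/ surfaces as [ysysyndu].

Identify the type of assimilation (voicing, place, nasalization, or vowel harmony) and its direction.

/i/→[y] /i/→[y] /i/→[y].
Vowels agree with the last vowel, so the harmony is regressive.

vowel harmony, regressive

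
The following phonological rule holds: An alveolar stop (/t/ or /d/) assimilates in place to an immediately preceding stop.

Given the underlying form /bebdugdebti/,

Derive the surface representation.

[bebbuggebpi]

/d/ after /b/ (labial) → [b]
/d/ after /g/ (velar) → [g]
/t/ after /b/ (labial) → [p]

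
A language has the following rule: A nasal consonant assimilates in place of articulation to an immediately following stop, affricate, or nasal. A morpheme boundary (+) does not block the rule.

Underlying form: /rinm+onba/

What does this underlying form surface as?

/n/ before /m/ (labial) → [m]
/n/ before /b/ (labial) → [m]

[rimm+omba]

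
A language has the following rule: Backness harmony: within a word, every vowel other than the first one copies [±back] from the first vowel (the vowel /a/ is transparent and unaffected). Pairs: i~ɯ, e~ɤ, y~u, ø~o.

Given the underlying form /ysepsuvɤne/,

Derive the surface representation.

[ysepsyvene]

/u/ harmonizes with /y/ ([-back]) → [y]
/ɤ/ harmonizes with /y/ ([-back]) → [e]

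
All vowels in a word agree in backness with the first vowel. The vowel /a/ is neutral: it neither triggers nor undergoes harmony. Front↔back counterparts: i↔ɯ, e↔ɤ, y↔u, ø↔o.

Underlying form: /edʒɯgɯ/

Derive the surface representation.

[edʒigi]

/ɯ/ harmonizes with /e/ ([-back]) → [i]
/ɯ/ harmonizes with /e/ ([-back]) → [i]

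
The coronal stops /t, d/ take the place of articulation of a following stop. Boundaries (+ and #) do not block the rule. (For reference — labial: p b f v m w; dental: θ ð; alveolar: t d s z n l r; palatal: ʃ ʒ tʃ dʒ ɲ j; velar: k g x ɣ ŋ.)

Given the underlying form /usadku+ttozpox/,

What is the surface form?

/d/ before /k/ (velar) → [g]

[usagku+ttozpox]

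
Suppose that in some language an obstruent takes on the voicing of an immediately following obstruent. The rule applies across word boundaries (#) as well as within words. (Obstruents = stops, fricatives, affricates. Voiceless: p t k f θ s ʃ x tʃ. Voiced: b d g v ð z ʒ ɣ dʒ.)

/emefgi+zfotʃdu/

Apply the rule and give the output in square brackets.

/f/ before /g/ (voiced) → [v]
/z/ before /f/ (voiceless) → [s]
/tʃ/ before /d/ (voiced) → [dʒ]

[emevgi+sfodʒdu]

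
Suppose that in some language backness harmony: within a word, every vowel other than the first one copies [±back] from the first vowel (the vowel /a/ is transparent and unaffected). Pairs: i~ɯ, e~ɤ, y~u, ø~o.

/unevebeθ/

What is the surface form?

[unɤvɤbɤθ]

/e/ harmonizes with /u/ ([+back]) → [ɤ]
/e/ harmonizes with /u/ ([+back]) → [ɤ]
/e/ harmonizes with /u/ ([+back]) → [ɤ]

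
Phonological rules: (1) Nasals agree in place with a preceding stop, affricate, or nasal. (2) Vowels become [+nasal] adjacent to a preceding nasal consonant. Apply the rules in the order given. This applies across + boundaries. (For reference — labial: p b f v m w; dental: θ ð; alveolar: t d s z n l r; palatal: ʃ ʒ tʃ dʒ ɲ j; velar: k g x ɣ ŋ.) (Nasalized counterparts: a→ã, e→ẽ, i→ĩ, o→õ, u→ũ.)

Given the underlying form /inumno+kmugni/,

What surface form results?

[inũmmõ+kŋũgŋĩ]

Rule 1: /n/ after /m/ (labial) → [m]
Rule 1: /m/ after /k/ (velar) → [ŋ]
Rule 1: /n/ after /g/ (velar) → [ŋ]
After rule 1: inummo+kŋugŋi
Rule 2: /u/ after nasal /n/ → [ũ]
Rule 2: /o/ after nasal /m/ → [õ]
Rule 2: /u/ after nasal /ŋ/ → [ũ]
Rule 2: /i/ after nasal /ŋ/ → [ĩ]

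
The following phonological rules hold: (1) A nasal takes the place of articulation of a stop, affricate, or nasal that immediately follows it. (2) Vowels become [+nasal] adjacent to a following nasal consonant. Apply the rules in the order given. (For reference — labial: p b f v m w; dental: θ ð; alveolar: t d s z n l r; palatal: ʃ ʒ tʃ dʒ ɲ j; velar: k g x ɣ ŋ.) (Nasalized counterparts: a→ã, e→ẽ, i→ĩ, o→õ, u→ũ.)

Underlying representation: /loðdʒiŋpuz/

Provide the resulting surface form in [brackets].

[loðdʒĩmpuz]

Rule 1: /ŋ/ before /p/ (labial) → [m]
After rule 1: loðdʒimpuz
Rule 2: /i/ before nasal /m/ → [ĩ]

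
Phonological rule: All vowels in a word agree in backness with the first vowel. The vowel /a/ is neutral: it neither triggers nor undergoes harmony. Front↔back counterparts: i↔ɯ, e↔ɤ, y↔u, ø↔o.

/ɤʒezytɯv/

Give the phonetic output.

/e/ harmonizes with /ɤ/ ([+back]) → [ɤ]
/y/ harmonizes with /ɤ/ ([+back]) → [u]

[ɤʒɤzutɯv]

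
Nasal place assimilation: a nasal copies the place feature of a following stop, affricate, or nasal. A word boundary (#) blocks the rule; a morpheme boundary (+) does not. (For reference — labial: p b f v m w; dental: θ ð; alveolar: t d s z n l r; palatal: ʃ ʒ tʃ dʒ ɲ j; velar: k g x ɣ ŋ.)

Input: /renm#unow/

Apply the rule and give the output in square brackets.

[remm#unow]

/n/ before /m/ (labial) → [m]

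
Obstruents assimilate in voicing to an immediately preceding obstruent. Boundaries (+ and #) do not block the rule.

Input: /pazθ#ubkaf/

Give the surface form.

[pazð#ubgaf]

/θ/ after /z/ (voiced) → [ð]
/k/ after /b/ (voiced) → [g]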